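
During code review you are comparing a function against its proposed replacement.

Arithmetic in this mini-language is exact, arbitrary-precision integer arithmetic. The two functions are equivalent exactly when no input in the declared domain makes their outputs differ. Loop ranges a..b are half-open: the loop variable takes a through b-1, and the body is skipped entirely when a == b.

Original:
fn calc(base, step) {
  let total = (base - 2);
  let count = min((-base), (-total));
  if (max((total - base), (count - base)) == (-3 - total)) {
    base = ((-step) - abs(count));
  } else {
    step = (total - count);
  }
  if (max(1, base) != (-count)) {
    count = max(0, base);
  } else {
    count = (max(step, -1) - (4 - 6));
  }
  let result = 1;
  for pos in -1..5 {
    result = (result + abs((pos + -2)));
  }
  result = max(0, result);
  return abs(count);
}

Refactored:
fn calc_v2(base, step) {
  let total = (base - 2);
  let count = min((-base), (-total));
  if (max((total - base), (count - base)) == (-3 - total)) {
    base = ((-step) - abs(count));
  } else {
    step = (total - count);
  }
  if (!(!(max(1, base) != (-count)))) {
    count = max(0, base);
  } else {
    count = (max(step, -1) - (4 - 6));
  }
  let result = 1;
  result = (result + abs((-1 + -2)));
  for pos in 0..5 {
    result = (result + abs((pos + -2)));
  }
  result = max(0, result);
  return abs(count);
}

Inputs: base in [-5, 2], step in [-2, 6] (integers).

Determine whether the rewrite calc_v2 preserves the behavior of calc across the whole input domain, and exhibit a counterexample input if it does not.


Changes here: loop structure differs, plus statement counts differ, plus min/max/abs usage differs, plus boolean connective usage differs, plus arithmetic usage differs, plus constant usage differs; the full 72-point sweep finds no disagreement.
verdict: equivalent


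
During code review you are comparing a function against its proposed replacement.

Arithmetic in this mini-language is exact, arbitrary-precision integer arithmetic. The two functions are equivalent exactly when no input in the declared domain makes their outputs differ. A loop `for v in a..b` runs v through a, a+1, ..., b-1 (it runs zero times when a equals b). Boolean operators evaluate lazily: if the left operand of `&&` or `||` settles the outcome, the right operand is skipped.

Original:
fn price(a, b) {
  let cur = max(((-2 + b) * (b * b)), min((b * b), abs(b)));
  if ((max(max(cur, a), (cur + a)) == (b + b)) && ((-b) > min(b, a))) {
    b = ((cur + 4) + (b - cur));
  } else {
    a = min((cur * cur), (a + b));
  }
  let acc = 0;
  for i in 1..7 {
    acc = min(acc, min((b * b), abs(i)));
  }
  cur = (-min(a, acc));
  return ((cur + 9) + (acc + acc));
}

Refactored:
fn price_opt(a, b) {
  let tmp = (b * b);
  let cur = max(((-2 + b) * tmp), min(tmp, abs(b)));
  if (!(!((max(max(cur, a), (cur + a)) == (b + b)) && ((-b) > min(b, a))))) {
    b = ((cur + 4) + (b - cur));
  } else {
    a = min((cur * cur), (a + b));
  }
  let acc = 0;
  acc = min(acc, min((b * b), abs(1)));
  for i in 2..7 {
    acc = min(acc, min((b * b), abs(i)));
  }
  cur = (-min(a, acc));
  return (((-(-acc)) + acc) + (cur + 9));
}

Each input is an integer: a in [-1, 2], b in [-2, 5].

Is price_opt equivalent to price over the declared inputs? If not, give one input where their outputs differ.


Behavior is preserved: although statement counts differ; constant usage differs; local variable names differ; min/max/abs usage differs; loop structure differs; boolean connective usage differs, the outputs never diverge.
As a probe, take a=0, b=0: price runs cur becomes 0; next ((max(max(cur, a), (cur + a)) == (b + b)) && ((-b) > min(b, a))) evaluates to false; next a becomes 0; next acc becomes 0; next at i=1:; next acc becomes 0; next at i=2:; next acc becomes 0; next at i=3:; next acc becomes 0; next at i=4:; next acc becomes 0; next at i=5:; next acc becomes 0; next at i=6:; next acc becomes 0; next cur becomes 0; next final value 9; price_opt runs tmp becomes 0; next cur becomes 0; next (!(!((max(max(cur, a), (cur + a)) == (b + b)) && ((-b) > min(b, a))))) evaluates to false; next a becomes 0; next acc becomes 0; next acc becomes 0; next at i=2:; next acc becomes 0; next at i=3:; next acc becomes 0; next at i=4:; next acc becomes 0; next at i=5:; next acc becomes 0; next at i=6:; next acc becomes 0; next cur becomes 0; next final value 9; both end at 9.
Across all 32 domain points the two functions coincide.
verdict: equivalent


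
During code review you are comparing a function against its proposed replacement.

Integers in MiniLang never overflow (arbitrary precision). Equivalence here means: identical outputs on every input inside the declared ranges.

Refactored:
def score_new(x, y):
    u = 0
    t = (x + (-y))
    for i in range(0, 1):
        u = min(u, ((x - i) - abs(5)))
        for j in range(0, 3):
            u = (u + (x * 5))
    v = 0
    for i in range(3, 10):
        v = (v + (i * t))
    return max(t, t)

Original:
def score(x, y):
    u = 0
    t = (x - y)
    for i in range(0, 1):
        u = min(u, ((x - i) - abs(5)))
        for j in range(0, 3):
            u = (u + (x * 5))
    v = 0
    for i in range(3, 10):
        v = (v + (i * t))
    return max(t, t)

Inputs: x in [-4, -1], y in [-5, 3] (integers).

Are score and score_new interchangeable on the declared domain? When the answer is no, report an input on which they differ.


Side by side, the visible changes include: arithmetic usage differs.
Spot check at x=-2, y=-3 — score: u becomes 0; next t becomes 1; next at i=0:; next u becomes -7; next at j=0:; next u becomes -17; next at j=1:; next u becomes -27; next at j=2:; next u becomes -37; next v becomes 0; next at i=3:; next v becomes 3; next at i=4:; next v becomes 7; next at i=5:; next v becomes 12; next at i=6:; next v becomes 18; next at i=7:; next v becomes 25; next at i=8:; next v becomes 33; next at i=9:; next v becomes 42; next final value 1. score_new: u becomes 0; next t becomes 1; next at i=0:; next u becomes -7; next at j=0:; next u becomes -17; next at j=1:; next u becomes -27; next at j=2:; next u becomes -37; next v becomes 0; next at i=3:; next v becomes 3; next at i=4:; next v becomes 7; next at i=5:; next v becomes 12; next at i=6:; next v becomes 18; next at i=7:; next v becomes 25; next at i=8:; next v becomes 33; next at i=9:; next v becomes 42; next final value 1. Both give 1.
An exhaustive pass over the 36 declared inputs shows identical outputs.
verdict: equivalent


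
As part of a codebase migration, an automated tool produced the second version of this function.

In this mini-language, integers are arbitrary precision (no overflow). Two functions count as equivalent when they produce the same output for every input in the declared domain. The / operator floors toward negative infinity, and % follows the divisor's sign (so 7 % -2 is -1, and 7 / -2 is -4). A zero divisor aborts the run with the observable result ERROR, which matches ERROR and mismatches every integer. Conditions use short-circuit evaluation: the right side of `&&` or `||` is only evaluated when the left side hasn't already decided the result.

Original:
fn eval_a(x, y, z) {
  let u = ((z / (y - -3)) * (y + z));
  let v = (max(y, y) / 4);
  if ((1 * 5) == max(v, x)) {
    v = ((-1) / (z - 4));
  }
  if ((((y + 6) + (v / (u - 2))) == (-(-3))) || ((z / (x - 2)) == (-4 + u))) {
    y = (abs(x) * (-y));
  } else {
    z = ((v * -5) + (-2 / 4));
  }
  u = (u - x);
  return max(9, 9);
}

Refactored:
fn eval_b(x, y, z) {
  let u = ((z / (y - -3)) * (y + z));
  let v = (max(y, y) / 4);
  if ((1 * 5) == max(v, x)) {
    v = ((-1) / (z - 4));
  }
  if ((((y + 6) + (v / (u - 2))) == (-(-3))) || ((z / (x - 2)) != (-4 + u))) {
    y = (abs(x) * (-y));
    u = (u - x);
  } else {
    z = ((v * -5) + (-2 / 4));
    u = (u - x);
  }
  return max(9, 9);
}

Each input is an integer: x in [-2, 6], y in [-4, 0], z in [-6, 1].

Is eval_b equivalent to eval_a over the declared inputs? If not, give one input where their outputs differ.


Equivalent. Although `((z / (x - 2)) == (-4 + u))` became `((z / (x - 2)) != (-4 + u))`, no input in the stated domain can expose it.
Checked all 360 inputs in the declared domain: the outputs agree on every one.
One worked example (x=-2, y=-3, z=-2) — eval_a: division by zero -> ERROR; eval_b: division by zero -> ERROR; agreement on ERROR.
verdict: equivalent


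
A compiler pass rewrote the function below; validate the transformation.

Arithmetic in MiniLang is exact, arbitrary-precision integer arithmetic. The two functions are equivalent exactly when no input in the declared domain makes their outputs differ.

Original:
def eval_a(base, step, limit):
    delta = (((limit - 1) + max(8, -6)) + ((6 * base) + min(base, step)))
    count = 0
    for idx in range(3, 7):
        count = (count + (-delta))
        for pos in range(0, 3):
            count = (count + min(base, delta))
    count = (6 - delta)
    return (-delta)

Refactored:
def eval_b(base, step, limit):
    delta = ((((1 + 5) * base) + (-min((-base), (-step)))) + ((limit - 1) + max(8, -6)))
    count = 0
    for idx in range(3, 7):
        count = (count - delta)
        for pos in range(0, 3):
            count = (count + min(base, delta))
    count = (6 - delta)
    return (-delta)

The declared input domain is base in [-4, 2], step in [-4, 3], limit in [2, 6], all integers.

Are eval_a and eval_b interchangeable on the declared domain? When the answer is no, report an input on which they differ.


Run the pair on base=-4, step=-3, limit=2.
eval_a: delta = -19; count = 0; [idx=3]; count = 19; [pos=0]; count = 0; [pos=1]; count = -19; [pos=2]; count = -38; [idx=4]; count = -19; [pos=0]; count = -38; [pos=1]; count = -57; [pos=2]; count = -76; [idx=5]; count = -57; [pos=0]; count = -76; [pos=1]; count = -95; [pos=2]; count = -114; [idx=6]; count = -95; [pos=0]; count = -114; [pos=1]; count = -133; [pos=2]; count = -152; count = 25; return 19
eval_b: delta = -18; count = 0; [idx=3]; count = 18; [pos=0]; count = 0; [pos=1]; count = -18; [pos=2]; count = -36; [idx=4]; count = -18; [pos=0]; count = -36; [pos=1]; count = -54; [pos=2]; count = -72; [idx=5]; count = -54; [pos=0]; count = -72; [pos=1]; count = -90; [pos=2]; count = -108; [idx=6]; count = -90; [pos=0]; count = -108; [pos=1]; count = -126; [pos=2]; count = -144; count = 24; return 18
19 vs 18 — the two versions disagree here.
verdict: not equivalent; witness: base=-4, step=-3, limit=2


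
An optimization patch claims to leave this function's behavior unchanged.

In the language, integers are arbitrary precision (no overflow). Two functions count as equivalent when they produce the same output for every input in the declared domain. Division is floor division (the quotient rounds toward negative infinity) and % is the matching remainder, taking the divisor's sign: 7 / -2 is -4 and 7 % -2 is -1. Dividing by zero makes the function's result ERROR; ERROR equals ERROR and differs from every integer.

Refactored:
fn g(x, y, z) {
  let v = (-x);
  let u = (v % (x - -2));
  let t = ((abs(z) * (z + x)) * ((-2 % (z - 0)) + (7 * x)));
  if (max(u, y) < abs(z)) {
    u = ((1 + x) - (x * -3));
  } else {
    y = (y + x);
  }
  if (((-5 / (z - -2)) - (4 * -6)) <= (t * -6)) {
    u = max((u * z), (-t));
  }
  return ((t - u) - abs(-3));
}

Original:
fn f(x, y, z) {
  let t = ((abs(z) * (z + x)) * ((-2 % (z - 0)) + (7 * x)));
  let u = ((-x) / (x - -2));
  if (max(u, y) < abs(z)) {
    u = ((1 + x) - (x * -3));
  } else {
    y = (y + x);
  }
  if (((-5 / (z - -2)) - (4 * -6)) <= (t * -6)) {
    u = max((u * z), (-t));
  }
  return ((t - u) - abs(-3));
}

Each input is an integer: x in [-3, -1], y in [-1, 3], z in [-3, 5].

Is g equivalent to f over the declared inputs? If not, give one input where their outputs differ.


Not equivalent: x=-3, y=1, z=-1 separates them (84 vs 81).
f: t = 84; u = -3; (max(u, y) < abs(z)) -> false; y = -2; (((-5 / (z - -2)) - (4 * -6)) <= (t * -6)) -> false; return 84
g: v = 3; u = 0; t = 84; (max(u, y) < abs(z)) -> false; y = -2; (((-5 / (z - -2)) - (4 * -6)) <= (t * -6)) -> false; return 81
verdict: not equivalent; witness: x=-3, y=1, z=-1


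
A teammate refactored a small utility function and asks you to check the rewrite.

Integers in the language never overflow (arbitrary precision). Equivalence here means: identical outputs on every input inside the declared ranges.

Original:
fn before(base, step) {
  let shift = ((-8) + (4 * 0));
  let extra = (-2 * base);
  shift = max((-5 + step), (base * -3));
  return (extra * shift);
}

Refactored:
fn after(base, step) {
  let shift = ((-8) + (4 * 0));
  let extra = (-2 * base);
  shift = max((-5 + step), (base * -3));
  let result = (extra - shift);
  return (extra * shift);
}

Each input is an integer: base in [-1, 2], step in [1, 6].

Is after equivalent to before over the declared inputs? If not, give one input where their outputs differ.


Equivalent — the differences include statement counts differ; and arithmetic usage differs; and local variable names differ, yet no declared input distinguishes the two.
As a probe, take base=2, step=6: before runs shift becomes -8; next extra becomes -4; next shift becomes 1; next final value -4; after runs shift becomes -8; next extra becomes -4; next shift becomes 1; next result becomes -5; next final value -4; both end at -4.
Sweeping the whole domain (24 inputs) finds no disagreement.
verdict: equivalent


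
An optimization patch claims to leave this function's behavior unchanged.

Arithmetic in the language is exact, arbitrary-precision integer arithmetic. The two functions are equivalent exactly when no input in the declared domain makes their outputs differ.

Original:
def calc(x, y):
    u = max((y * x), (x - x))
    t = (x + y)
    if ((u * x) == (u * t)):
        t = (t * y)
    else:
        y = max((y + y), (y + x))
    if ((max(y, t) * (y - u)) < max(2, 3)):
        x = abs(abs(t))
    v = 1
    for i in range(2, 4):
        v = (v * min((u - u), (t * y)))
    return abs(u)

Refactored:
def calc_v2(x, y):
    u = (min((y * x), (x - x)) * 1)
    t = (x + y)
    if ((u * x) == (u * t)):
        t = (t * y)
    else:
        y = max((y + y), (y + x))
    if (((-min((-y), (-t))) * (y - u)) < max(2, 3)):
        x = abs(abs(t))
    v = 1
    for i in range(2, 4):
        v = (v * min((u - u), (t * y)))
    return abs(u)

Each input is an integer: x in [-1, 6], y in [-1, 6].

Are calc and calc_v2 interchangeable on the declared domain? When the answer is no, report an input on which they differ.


The rewrite breaks on x=-1, y=-1, where the results are 1 and 0.
calc: u = 1; t = -2; ((u * x) == (u * t)) -> false; y = -2; ((max(y, t) * (y - u)) < max(2, 3)) -> false; v = 1; [i=2]; v = 0; [i=3]; v = 0; return 1
calc_v2: u = 0; t = -2; ((u * x) == (u * t)) -> true; t = 2; (((-min((-y), (-t))) * (y - u)) < max(2, 3)) -> true; x = 2; v = 1; [i=2]; v = -2; [i=3]; v = 4; return 0
verdict: not equivalent; witness: x=-1, y=-1


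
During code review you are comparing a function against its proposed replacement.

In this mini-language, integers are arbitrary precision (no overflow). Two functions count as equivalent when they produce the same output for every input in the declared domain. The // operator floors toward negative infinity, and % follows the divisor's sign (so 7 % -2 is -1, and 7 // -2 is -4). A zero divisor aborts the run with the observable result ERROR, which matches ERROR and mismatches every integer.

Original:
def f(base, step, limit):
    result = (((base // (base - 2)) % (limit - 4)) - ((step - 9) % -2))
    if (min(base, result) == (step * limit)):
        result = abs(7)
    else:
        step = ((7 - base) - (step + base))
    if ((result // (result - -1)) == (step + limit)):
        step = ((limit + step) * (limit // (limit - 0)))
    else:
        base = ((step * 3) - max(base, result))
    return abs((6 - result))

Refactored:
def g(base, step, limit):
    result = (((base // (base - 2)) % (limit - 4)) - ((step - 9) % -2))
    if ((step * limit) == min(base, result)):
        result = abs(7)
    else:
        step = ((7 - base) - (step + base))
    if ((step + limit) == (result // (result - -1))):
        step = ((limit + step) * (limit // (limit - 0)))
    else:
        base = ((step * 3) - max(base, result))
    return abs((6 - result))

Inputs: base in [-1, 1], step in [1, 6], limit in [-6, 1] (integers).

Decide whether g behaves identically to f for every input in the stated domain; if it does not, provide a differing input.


This is a faithful refactor — same computation, different form, but the computed results match everywhere.
As a probe, take base=-1, step=3, limit=1: f runs result becomes 0; next (min(base, result) == (step * limit)) evaluates to false; next step becomes 6; next ((result // (result - -1)) == (step + limit)) evaluates to false; next base becomes 18; next final value 6; g runs result becomes 0; next ((step * limit) == min(base, result)) evaluates to false; next step becomes 6; next ((step + limit) == (result // (result - -1))) evaluates to false; next base becomes 18; next final value 6; both end at 6.
An exhaustive pass over the 144 declared inputs shows identical outputs.
verdict: equivalent


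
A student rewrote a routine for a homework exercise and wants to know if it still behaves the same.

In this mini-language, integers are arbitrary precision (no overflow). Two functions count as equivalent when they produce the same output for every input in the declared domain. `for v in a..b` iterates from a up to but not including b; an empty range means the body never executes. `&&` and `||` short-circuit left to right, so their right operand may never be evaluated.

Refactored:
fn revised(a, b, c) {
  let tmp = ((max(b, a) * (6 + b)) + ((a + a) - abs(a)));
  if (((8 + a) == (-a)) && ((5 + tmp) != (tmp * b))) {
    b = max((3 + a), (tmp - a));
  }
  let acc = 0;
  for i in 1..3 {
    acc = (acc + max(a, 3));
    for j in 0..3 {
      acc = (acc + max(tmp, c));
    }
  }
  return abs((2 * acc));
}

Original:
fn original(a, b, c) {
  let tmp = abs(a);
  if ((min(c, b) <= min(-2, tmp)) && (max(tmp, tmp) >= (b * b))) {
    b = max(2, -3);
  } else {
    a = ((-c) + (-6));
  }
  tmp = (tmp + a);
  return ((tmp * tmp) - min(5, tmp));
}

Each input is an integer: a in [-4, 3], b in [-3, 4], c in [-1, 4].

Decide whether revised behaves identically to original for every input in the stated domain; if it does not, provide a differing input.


Evaluate both at a=-4, b=-3, c=-1.
original: tmp = 4; ((min(c, b) <= min(-2, tmp)) && (max(tmp, tmp) >= (b * b))) -> false; a = -5; tmp = -1; return 2
revised: tmp = -21; (((8 + a) == (-a)) && ((5 + tmp) != (tmp * b))) -> true; b = -1; acc = 0; [i=1]; acc = 3; [j=0]; acc = 2; [j=1]; acc = 1; [j=2]; acc = 0; [i=2]; acc = 3; [j=0]; acc = 2; [j=1]; acc = 1; [j=2]; acc = 0; return 0
2 against 0: the behavior changed.
verdict: not equivalent; witness: a=-4, b=-3, c=-1


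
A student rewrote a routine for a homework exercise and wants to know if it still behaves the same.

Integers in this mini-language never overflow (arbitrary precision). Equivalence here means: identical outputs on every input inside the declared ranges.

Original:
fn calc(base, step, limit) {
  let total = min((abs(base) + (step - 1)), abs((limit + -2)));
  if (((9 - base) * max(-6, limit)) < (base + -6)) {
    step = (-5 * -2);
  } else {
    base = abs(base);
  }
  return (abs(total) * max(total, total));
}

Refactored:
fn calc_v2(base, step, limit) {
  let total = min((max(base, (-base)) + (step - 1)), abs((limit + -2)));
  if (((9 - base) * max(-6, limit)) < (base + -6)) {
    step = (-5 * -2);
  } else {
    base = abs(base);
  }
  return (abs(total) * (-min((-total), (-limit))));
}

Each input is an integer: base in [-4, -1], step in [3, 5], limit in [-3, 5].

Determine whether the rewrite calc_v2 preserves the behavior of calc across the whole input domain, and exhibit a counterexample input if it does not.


Try base=-4, step=3, limit=3.
calc: total becomes 1; next (((9 - base) * max(-6, limit)) < (base + -6)) evaluates to false; next base becomes 4; next final value 1
calc_v2: total becomes 1; next (((9 - base) * max(-6, limit)) < (base + -6)) evaluates to false; next base becomes 4; next final value 3
1 against 3: the behavior changed.
verdict: not equivalent; witness: base=-4, step=3, limit=3


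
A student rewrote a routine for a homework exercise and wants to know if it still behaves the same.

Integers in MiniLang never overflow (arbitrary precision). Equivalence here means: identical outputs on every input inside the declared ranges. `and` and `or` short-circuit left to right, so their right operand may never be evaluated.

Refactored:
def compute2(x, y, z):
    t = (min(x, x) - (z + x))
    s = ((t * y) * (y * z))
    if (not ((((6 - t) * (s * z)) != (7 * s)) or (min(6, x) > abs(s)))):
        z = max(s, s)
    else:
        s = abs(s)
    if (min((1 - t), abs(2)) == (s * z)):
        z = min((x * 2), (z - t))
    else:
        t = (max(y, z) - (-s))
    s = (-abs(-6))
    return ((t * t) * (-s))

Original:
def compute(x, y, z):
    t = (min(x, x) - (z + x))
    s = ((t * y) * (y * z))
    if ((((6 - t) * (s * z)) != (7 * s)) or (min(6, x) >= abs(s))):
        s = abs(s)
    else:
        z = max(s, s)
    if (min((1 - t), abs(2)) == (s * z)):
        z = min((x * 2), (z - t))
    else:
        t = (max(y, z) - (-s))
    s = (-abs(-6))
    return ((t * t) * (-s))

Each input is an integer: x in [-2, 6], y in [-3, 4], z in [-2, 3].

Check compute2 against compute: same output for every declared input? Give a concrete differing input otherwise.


x=0, y=0, z=1 yields 6 from compute but 0 from compute2.
verdict: not equivalent; witness: x=0, y=0, z=1


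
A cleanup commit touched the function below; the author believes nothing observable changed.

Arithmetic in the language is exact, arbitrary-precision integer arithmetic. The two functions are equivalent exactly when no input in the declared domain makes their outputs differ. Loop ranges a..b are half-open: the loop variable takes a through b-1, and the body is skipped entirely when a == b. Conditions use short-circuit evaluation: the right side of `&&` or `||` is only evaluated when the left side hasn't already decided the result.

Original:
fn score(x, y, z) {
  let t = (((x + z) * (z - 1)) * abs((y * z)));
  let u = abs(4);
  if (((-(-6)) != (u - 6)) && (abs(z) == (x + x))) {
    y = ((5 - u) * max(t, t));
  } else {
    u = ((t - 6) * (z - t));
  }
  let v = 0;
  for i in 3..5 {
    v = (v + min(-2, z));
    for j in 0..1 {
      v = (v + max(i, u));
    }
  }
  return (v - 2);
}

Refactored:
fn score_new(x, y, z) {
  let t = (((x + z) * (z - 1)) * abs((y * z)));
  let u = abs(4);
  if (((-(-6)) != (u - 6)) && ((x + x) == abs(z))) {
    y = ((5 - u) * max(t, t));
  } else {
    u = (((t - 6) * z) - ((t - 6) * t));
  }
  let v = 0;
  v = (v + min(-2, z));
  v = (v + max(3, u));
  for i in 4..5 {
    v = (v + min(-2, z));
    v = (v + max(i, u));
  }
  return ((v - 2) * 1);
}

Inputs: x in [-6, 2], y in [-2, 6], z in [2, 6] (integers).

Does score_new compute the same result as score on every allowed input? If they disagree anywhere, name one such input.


The two are interchangeable: constant usage differs, and arithmetic usage differs, and min/max/abs usage differs, and loop structure differs, and statement counts differ, and local variable names differ, and every declared input agrees.
As a probe, take x=-3, y=1, z=5: score runs t=40, then u=4, then (((-(-6)) != (u - 6)) && (abs(z) == (x + x))) is false, then u=-1190, then v=0, then (i=3), then v=-2, then (j=0), then v=1, then (i=4), then v=-1, then (j=0), then v=3, then returns 1; score_new runs t=40, then u=4, then (((-(-6)) != (u - 6)) && ((x + x) == abs(z))) is false, then u=-1190, then v=0, then v=-2, then v=1, then (i=4), then v=-1, then v=3, then returns 1; both end at 1.
Checked all 405 inputs in the declared domain: the outputs agree on every one.
verdict: equivalent


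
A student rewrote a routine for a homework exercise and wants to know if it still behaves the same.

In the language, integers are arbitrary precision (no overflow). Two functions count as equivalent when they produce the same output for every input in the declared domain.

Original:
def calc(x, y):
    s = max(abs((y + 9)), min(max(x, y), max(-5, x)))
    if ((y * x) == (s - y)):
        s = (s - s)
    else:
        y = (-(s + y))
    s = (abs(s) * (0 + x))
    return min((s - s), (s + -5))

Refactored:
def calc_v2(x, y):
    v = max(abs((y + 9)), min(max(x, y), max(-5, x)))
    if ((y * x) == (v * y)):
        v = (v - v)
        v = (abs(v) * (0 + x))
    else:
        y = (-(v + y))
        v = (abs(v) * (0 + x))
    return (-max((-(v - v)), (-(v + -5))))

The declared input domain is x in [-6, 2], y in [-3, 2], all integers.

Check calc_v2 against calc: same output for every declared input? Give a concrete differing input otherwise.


There is a counterexample at x=-6, y=0: -59 on one side, -5 on the other.
calc: s := 9 | ((y * x) == (s - y)): false | y := -9 | s := -54 | result -59
calc_v2: v := 9 | ((y * x) == (v * y)): true | v := 0 | v := 0 | result -5
verdict: not equivalent; witness: x=-6, y=0


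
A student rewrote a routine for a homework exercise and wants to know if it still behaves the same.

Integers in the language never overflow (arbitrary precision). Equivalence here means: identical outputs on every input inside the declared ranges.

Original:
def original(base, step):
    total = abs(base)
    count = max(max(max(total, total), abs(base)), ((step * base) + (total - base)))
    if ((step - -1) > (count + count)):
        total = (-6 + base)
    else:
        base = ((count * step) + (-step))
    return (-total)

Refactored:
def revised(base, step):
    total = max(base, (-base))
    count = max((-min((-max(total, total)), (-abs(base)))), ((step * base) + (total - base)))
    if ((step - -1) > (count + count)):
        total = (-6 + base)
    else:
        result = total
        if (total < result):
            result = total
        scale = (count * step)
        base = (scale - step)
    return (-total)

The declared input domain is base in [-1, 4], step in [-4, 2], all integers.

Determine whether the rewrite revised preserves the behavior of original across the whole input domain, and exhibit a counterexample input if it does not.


Equivalent — the differences include statement counts differ, branching structure differs, min/max/abs usage differs, comparison usage differs, local variable names differ, arithmetic usage differs, yet no declared input distinguishes the two.
As a probe, take base=3, step=2: original runs total := 3 | count := 6 | ((step - -1) > (count + count)): false | base := 10 | result -3; revised runs total := 3 | count := 6 | ((step - -1) > (count + count)): false | result := 3 | (total < result): false | scale := 12 | base := 10 | result -3; both end at -3.
An exhaustive pass over the 42 declared inputs shows identical outputs.
verdict: equivalent


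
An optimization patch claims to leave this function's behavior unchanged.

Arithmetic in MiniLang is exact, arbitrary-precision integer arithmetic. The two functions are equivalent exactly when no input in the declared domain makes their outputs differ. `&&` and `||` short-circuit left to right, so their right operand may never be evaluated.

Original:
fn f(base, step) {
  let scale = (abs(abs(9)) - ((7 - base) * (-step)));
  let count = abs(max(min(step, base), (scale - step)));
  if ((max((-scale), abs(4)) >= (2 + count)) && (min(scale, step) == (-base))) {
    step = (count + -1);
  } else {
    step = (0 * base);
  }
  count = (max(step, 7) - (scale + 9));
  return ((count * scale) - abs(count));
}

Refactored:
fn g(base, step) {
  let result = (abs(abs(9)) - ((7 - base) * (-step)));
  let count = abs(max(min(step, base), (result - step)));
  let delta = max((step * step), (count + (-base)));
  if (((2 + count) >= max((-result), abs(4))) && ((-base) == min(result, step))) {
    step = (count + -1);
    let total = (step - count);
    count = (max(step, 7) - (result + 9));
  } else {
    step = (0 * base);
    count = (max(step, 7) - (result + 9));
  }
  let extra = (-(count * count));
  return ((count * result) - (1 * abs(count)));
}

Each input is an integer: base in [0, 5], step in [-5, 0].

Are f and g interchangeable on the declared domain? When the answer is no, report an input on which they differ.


Try base=0, step=0.
f: scale=9, then count=9, then ((max((-scale), abs(4)) >= (2 + count)) && (min(scale, step) == (-base))) is false, then step=0, then count=-11, then returns -110
g: result=9, then count=9, then delta=9, then (((2 + count) >= max((-result), abs(4))) && ((-base) == min(result, step))) is true, then step=8, then total=-1, then count=-10, then extra=-100, then returns -100
-110 vs -100 — the two versions disagree here.
verdict: not equivalent; witness: base=0, step=0


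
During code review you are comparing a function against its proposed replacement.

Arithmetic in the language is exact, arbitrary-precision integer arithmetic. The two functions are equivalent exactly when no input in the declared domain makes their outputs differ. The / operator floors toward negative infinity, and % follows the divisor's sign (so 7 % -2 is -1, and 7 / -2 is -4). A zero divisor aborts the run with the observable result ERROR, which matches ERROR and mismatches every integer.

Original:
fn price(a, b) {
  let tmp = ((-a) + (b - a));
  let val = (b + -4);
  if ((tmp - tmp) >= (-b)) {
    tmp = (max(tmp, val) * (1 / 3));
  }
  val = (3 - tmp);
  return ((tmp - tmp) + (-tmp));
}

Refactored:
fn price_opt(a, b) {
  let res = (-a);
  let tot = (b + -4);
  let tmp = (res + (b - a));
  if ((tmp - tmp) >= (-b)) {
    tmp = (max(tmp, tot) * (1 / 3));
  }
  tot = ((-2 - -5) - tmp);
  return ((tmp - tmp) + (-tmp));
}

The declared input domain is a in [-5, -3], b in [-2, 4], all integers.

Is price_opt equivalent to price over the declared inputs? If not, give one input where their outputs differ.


The two are interchangeable: local variable names differ, plus statement counts differ, plus constant usage differs, plus arithmetic usage differs, and every declared input agrees.
Spot check at a=-4, b=1 — price: tmp := 9 | val := -3 | ((tmp - tmp) >= (-b)): true | tmp := 0 | val := 3 | result 0. price_opt: res := 4 | tot := -3 | tmp := 9 | ((tmp - tmp) >= (-b)): true | tmp := 0 | tot := 3 | result 0. Both give 0.
Every one of the 21 inputs gives matching results.
verdict: equivalent


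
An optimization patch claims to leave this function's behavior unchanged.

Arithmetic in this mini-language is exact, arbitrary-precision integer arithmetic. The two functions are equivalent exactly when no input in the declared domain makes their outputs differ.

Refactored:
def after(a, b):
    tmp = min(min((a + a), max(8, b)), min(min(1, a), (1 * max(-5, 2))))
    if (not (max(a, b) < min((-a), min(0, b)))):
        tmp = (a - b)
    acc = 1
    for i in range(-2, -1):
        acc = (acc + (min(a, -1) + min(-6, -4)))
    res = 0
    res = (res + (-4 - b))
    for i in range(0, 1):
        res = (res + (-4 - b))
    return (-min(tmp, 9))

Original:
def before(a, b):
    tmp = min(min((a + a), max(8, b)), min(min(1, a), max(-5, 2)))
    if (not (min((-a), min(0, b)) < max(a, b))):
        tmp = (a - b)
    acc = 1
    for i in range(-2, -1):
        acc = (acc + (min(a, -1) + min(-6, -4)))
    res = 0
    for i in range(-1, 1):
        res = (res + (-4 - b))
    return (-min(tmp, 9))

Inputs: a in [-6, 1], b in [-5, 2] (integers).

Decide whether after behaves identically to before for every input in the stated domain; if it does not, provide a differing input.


a=-6, b=1 yields 12 from before but 7 from after.
verdict: not equivalent; witness: a=-6, b=1


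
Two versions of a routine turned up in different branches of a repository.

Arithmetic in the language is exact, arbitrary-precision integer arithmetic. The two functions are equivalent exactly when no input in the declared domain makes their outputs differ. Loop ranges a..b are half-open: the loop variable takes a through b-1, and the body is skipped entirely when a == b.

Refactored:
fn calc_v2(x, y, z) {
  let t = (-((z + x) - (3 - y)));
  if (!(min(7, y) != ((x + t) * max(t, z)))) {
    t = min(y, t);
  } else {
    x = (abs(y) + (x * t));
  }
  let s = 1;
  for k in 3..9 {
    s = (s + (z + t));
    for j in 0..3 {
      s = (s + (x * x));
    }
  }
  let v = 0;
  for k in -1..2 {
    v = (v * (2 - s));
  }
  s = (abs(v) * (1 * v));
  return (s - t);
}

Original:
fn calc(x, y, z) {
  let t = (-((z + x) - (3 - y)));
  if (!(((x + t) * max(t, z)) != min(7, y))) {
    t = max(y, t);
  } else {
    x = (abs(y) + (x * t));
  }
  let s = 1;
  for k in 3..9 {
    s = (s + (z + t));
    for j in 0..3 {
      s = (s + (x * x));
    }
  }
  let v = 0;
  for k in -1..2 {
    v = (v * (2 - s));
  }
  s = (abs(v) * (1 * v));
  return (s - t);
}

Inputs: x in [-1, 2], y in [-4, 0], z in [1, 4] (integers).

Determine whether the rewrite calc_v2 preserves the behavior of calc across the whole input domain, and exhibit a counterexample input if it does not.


The rewrite breaks on x=-1, y=0, z=3, where the results are -1 and 0.
calc: t becomes 1; next (!(((x + t) * max(t, z)) != min(7, y))) evaluates to true; next t becomes 1; next s becomes 1; next at k=3:; next s becomes 5; next at j=0:; next s becomes 6; next at j=1:; next s becomes 7; next at j=2:; next s becomes 8; next at k=4:; next s becomes 12; next at j=0:; next s becomes 13; next at j=1:; next s becomes 14; next at j=2:; next s becomes 15; next at k=5:; next s becomes 19; next at j=0:; next s becomes 20; next at j=1:; next s becomes 21; next at j=2:; next s becomes 22; next at k=6:; next s becomes 26; next at j=0:; next s becomes 27; next at j=1:; next s becomes 28; next at j=2:; next s becomes 29; next at k=7:; next s becomes 33; next at j=0:; next s becomes 34; next at j=1:; next s becomes 35; next at j=2:; next s becomes 36; next at k=8:; next s becomes 40; next at j=0:; next s becomes 41; next at j=1:; next s becomes 42; next at j=2:; next s becomes 43; next v becomes 0; next at k=-1:; next v becomes 0; next at k=0:; next v becomes 0; next at k=1:; next v becomes 0; next s becomes 0; next final value -1
calc_v2: t becomes 1; next (!(min(7, y) != ((x + t) * max(t, z)))) evaluates to true; next t becomes 0; next s becomes 1; next at k=3:; next s becomes 4; next at j=0:; next s becomes 5; next at j=1:; next s becomes 6; next at j=2:; next s becomes 7; next at k=4:; next s becomes 10; next at j=0:; next s becomes 11; next at j=1:; next s becomes 12; next at j=2:; next s becomes 13; next at k=5:; next s becomes 16; next at j=0:; next s becomes 17; next at j=1:; next s becomes 18; next at j=2:; next s becomes 19; next at k=6:; next s becomes 22; next at j=0:; next s becomes 23; next at j=1:; next s becomes 24; next at j=2:; next s becomes 25; next at k=7:; next s becomes 28; next at j=0:; next s becomes 29; next at j=1:; next s becomes 30; next at j=2:; next s becomes 31; next at k=8:; next s becomes 34; next at j=0:; next s becomes 35; next at j=1:; next s becomes 36; next at j=2:; next s becomes 37; next v becomes 0; next at k=-1:; next v becomes 0; next at k=0:; next v becomes 0; next at k=1:; next v becomes 0; next s becomes 0; next final value 0
verdict: not equivalent; witness: x=-1, y=0, z=3


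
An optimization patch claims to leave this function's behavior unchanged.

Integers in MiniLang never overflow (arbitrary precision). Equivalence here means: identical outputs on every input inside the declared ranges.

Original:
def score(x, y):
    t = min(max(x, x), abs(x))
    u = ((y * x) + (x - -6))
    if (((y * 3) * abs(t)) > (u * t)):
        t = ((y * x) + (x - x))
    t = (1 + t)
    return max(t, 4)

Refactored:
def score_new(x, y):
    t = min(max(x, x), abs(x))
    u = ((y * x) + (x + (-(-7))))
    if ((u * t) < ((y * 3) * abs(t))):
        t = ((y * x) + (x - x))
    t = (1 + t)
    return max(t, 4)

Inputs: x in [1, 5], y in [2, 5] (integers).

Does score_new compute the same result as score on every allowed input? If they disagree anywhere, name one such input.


x=1, y=4 yields 5 from score but 4 from score_new.
verdict: not equivalent; witness: x=1, y=4


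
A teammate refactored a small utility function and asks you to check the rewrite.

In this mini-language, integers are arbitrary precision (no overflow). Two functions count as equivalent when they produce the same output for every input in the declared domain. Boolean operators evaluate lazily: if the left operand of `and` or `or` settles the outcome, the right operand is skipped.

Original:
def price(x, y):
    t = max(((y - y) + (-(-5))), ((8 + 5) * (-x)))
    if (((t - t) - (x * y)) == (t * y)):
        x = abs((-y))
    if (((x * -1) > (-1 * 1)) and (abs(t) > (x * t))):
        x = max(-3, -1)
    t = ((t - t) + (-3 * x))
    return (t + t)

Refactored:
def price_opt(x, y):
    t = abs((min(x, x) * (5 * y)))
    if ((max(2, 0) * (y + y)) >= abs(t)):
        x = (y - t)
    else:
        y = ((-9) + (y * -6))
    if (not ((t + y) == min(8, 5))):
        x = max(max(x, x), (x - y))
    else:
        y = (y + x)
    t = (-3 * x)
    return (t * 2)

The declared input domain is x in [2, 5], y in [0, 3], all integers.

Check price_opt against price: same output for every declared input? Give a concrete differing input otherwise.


There is a counterexample at x=2, y=0: 6 on one side, 0 on the other.
price: t becomes 5; next (((t - t) - (x * y)) == (t * y)) evaluates to true; next x becomes 0; next (((x * -1) > (-1 * 1)) and (abs(t) > (x * t))) evaluates to true; next x becomes -1; next t becomes 3; next final value 6
price_opt: t becomes 0; next ((max(2, 0) * (y + y)) >= abs(t)) evaluates to true; next x becomes 0; next (not ((t + y) == min(8, 5))) evaluates to true; next x becomes 0; next t becomes 0; next final value 0
verdict: not equivalent; witness: x=2, y=0


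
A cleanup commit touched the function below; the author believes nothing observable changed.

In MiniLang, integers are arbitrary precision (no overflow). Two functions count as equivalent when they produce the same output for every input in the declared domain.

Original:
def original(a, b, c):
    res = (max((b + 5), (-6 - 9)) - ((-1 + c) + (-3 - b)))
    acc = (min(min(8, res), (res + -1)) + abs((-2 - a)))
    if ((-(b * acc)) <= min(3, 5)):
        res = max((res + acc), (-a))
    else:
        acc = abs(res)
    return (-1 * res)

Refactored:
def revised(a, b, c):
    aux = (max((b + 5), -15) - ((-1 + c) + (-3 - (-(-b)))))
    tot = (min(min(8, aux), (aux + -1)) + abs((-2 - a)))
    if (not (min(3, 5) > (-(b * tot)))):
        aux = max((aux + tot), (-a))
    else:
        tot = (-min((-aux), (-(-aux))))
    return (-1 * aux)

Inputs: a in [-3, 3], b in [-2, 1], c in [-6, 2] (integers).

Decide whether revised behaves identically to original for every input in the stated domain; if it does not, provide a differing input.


These are not equivalent — on a=-3, b=-2, c=-6 the outputs split (-11 vs -20).
original: res := 11 | acc := 9 | ((-(b * acc)) <= min(3, 5)): false | acc := 11 | result -11
revised: aux := 11 | tot := 9 | (not (min(3, 5) > (-(b * tot)))): true | aux := 20 | result -20
verdict: not equivalent; witness: a=-3, b=-2, c=-6


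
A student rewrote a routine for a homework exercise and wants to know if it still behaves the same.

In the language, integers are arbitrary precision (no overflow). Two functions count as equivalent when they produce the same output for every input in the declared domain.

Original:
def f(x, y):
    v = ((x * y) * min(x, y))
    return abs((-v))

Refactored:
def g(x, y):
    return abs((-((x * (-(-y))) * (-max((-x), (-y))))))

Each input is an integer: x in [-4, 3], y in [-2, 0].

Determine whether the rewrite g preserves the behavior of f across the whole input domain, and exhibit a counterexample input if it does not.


This is a faithful refactor — statement counts differ; local variable names differ; min/max/abs usage differs, but the computed results match everywhere.
As a probe, take x=3, y=-2: f runs v := 12 | result 12; g runs result 12; both end at 12.
Sweeping the whole domain (24 inputs) finds no disagreement.
verdict: equivalent


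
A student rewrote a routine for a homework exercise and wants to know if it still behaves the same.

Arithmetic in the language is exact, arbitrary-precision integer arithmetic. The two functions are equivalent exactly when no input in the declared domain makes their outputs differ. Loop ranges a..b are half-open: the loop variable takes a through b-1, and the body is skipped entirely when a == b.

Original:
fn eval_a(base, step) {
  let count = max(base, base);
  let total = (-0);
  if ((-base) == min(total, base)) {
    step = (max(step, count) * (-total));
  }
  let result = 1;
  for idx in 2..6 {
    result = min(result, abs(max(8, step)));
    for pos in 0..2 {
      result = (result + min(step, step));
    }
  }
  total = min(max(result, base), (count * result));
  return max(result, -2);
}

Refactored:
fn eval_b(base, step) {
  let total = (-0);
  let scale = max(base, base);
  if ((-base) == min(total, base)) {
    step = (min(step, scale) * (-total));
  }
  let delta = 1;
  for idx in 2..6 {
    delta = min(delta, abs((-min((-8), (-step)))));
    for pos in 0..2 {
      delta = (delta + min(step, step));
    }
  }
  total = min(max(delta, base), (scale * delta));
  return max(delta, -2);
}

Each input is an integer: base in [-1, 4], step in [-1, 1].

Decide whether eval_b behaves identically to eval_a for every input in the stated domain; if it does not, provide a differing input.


Equivalent. The suspicious-looking change has no observable effect anywhere in the declared ranges.
Sweeping the whole domain (18 inputs) finds no disagreement.
Tracing base=2, step=0: eval_a: count=2, then total=0, then ((-base) == min(total, base)) is false, then result=1, then (idx=2), then result=1, then (pos=0), then result=1, then (pos=1), then result=1, then (idx=3), then result=1, then (pos=0), then result=1, then (pos=1), then result=1, then (idx=4), then result=1, then (pos=0), then result=1, then (pos=1), then result=1, then (idx=5), then result=1, then (pos=0), then result=1, then (pos=1), then result=1, then total=2, then returns 1 | eval_b: total=0, then scale=2, then ((-base) == min(total, base)) is false, then delta=1, then (idx=2), then delta=1, then (pos=0), then delta=1, then (pos=1), then delta=1, then (idx=3), then delta=1, then (pos=0), then delta=1, then (pos=1), then delta=1, then (idx=4), then delta=1, then (pos=0), then delta=1, then (pos=1), then delta=1, then (idx=5), then delta=1, then (pos=0), then delta=1, then (pos=1), then delta=1, then total=2, then returns 1 — matching result 1.
verdict: equivalent
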